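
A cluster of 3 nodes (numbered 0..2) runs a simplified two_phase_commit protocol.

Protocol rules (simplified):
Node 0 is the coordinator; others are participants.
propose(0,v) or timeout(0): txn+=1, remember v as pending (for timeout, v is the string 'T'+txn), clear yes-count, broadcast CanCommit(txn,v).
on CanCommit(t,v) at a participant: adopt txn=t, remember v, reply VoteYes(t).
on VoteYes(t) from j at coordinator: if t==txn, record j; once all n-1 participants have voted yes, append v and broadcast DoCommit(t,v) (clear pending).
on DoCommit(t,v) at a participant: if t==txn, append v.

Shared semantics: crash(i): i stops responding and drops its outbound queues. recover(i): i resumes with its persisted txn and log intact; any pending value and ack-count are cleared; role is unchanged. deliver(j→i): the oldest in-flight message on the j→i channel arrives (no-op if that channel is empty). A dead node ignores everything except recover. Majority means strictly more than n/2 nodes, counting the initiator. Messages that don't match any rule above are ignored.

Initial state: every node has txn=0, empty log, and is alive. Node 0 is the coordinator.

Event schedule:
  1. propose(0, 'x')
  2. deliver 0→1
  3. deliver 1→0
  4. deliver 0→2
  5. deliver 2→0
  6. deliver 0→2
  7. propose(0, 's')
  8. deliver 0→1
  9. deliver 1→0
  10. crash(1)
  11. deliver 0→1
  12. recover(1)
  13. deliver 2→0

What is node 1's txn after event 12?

step 1 propose(0,'x'): 0={coor,t=1,log=-}
step 2 deliver 0→1: 1={part,t=1,log=-}
step 3 deliver 1→0: —
step 4 deliver 0→2: 2={part,t=1,log=-}
step 5 deliver 2→0: 0={coor,t=1,log=x}
step 6 deliver 0→2: 2={part,t=1,log=x}
step 7 propose(0,'s'): 0={coor,t=2,log=x}
step 8 deliver 0→1: 1={part,t=1,log=x}
step 9 deliver 1→0: —
step 10 crash(1): 1={✗part,t=1,log=x}
step 11 deliver 0→1: —
step 12 recover(1): 1={part,t=1,log=x}

1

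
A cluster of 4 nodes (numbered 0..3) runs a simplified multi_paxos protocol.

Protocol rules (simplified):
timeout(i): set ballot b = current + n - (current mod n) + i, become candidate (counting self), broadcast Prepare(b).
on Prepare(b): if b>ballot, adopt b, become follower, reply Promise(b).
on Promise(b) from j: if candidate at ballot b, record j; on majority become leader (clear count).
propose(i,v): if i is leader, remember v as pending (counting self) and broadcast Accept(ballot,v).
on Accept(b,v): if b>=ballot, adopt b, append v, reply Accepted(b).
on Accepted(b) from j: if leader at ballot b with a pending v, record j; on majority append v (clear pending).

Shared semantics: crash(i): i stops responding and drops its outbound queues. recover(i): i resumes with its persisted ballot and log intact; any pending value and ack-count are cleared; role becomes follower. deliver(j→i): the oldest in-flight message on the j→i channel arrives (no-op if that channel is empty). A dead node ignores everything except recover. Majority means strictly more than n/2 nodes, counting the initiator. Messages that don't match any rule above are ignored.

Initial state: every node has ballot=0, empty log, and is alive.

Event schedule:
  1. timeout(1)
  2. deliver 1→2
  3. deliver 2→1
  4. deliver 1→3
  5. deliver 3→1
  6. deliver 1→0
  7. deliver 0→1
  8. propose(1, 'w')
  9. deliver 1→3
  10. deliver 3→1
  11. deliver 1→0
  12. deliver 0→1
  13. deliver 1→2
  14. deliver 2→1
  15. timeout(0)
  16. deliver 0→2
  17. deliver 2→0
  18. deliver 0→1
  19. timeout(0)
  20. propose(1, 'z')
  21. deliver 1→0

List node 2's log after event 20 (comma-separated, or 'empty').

step 1 timeout(1): 1={cand,b=5,log=-}
step 2 deliver 1→2: 2={foll,b=5,log=-}
step 3 deliver 2→1: —
step 4 deliver 1→3: 3={foll,b=5,log=-}
step 5 deliver 3→1: 1={lead,b=5,log=-}
step 6 deliver 1→0: 0={foll,b=5,log=-}
step 7 deliver 0→1: —
step 8 propose(1,'w'): —
step 9 deliver 1→3: 3={foll,b=5,log=w}
step 10 deliver 3→1: —
step 11 deliver 1→0: 0={foll,b=5,log=w}
step 12 deliver 0→1: 1={lead,b=5,log=w}
step 13 deliver 1→2: 2={foll,b=5,log=w}
step 14 deliver 2→1: —
step 15 timeout(0): 0={cand,b=8,log=w}
step 16 deliver 0→2: 2={foll,b=8,log=w}
step 17 deliver 2→0: —
step 18 deliver 0→1: 1={foll,b=8,log=w}
step 19 timeout(0): 0={cand,b=12,log=w}
step 20 propose(1,'z'): —

w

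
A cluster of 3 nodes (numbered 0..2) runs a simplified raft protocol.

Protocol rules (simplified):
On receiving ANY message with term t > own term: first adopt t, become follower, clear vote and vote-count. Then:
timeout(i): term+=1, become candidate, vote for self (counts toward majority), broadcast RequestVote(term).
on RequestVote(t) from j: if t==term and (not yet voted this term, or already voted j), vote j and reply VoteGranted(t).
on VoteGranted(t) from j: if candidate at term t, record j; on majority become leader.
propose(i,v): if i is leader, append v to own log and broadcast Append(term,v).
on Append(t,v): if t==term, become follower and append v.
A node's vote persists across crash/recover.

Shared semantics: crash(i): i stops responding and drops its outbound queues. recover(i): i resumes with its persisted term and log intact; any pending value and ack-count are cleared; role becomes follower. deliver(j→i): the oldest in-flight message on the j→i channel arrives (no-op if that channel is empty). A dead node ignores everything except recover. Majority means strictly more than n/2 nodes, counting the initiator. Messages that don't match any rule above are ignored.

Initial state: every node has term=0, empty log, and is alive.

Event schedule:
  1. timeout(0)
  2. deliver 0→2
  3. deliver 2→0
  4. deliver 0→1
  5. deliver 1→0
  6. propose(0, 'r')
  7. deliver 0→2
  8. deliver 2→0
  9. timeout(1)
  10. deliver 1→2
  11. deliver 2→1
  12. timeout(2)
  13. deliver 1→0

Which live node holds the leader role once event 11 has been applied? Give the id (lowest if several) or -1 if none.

0

e1 timeout(0): 0[cand,t=1,-]
e2 deliver 0→2: 2[foll,t=1,-]
e3 deliver 2→0: 0[lead,t=1,-]
e4 deliver 0→1: 1[foll,t=1,-]
e5 deliver 1→0: ·
e6 propose(0,'r'): 0[lead,t=1,r]
e7 deliver 0→2: 2[foll,t=1,r]
e8 deliver 2→0: ·
e9 timeout(1): 1[cand,t=2,-]
e10 deliver 1→2: 2[foll,t=2,r]
e11 deliver 2→1: 1[lead,t=2,-]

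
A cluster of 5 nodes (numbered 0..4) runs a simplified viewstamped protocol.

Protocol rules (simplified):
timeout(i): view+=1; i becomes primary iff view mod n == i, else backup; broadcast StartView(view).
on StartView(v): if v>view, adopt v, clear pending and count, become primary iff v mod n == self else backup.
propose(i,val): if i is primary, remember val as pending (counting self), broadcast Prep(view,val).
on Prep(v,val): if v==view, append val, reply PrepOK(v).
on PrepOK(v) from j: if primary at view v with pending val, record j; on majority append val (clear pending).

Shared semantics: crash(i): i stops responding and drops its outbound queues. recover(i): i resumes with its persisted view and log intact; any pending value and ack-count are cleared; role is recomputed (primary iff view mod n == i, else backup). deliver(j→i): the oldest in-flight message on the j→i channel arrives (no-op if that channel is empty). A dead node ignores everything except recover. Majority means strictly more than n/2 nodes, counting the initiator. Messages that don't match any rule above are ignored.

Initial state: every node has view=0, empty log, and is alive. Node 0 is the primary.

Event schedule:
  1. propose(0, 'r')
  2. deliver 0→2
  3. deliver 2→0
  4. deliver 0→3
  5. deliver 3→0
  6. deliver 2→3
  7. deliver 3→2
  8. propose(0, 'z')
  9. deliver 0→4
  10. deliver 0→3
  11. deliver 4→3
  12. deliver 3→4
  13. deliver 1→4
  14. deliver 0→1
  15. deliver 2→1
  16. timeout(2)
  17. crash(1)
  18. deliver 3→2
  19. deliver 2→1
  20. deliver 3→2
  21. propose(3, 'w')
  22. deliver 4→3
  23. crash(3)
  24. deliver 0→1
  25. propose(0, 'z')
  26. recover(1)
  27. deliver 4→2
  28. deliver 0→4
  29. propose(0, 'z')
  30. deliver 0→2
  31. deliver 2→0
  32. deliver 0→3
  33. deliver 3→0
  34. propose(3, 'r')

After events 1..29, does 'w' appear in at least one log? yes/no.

e1 propose(0,'r'): ·
e2 deliver 0→2: 2[back,v=0,r]
e3 deliver 2→0: ·
e4 deliver 0→3: 3[back,v=0,r]
e5 deliver 3→0: 0[prim,v=0,r]
e6 deliver 2→3: ·
e7 deliver 3→2: ·
e8 propose(0,'z'): ·
e9 deliver 0→4: 4[back,v=0,r]
e10 deliver 0→3: 3[back,v=0,r,z]
e11 deliver 4→3: ·
e12 deliver 3→4: ·
e13 deliver 1→4: ·
e14 deliver 0→1: 1[back,v=0,r]
e15 deliver 2→1: ·
e16 timeout(2): 2[back,v=1,r]
e17 crash(1): 1[✗back,v=0,r]
e18 deliver 3→2: ·
e19 deliver 2→1: ·
e20 deliver 3→2: ·
e21 propose(3,'w'): ·
e22 deliver 4→3: ·
e23 crash(3): 3[✗back,v=0,r,z]
e24 deliver 0→1: ·
e25 propose(0,'z'): ·
e26 recover(1): 1[back,v=0,r]
e27 deliver 4→2: ·
e28 deliver 0→4: 4[back,v=0,r,z]
e29 propose(0,'z'): ·

no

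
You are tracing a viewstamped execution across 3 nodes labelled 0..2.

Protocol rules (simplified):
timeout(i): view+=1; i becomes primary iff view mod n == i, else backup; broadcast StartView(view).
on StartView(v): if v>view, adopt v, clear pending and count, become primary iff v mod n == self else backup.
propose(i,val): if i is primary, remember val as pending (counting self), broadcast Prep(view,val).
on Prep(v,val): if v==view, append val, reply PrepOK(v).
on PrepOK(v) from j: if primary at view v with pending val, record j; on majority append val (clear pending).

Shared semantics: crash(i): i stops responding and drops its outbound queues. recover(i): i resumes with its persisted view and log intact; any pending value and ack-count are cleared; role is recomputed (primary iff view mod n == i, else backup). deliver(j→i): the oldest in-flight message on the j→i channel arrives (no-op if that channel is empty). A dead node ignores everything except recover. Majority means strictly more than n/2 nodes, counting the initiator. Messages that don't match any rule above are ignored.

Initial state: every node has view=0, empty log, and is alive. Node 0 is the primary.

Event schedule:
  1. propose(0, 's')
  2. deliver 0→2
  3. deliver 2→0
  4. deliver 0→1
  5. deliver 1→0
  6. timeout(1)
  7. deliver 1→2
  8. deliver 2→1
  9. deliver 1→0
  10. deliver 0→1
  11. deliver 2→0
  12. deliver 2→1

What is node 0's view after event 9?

1. propose(0,'s'):  nop
2. deliver 0→2:  <2:back v0 s>
3. deliver 2→0:  <0:prim v0 s>
4. deliver 0→1:  <1:back v0 s>
5. deliver 1→0:  nop
6. timeout(1):  <1:prim v1 s>
7. deliver 1→2:  <2:back v1 s>
8. deliver 2→1:  nop
9. deliver 1→0:  <0:back v1 s>

1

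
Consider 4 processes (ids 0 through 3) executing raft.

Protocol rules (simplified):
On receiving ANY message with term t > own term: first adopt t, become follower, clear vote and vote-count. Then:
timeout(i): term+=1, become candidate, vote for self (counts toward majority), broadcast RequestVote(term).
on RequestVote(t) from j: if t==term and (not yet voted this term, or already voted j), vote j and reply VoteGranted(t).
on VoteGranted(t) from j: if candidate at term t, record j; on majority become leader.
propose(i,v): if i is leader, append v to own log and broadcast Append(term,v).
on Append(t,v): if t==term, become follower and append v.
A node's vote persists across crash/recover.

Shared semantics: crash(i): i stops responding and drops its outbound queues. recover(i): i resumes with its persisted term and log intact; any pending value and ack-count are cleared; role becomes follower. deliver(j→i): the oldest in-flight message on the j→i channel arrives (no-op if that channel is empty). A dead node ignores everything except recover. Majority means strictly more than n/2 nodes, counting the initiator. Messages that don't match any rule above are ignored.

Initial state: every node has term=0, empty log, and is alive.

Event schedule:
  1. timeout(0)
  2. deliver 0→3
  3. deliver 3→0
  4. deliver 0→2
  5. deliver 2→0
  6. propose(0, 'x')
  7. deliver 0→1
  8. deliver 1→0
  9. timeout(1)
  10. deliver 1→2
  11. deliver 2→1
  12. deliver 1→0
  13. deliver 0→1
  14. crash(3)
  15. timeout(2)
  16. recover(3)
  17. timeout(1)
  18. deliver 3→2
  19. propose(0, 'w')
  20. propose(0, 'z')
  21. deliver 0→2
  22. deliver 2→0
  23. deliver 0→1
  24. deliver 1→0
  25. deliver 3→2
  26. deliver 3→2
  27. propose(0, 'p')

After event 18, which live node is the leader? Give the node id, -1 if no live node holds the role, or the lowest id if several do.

1. timeout(0):  <0:cand t1 ->
2. deliver 0→3:  <3:foll t1 ->
3. deliver 3→0:  nop
4. deliver 0→2:  <2:foll t1 ->
5. deliver 2→0:  <0:lead t1 ->
6. propose(0,'x'):  <0:lead t1 x>
7. deliver 0→1:  <1:foll t1 ->
8. deliver 1→0:  nop
9. timeout(1):  <1:cand t2 ->
10. deliver 1→2:  <2:foll t2 ->
11. deliver 2→1:  nop
12. deliver 1→0:  <0:foll t2 x>
13. deliver 0→1:  nop
14. crash(3):  <3:✗foll t1 ->
15. timeout(2):  <2:cand t3 ->
16. recover(3):  <3:foll t1 ->
17. timeout(1):  <1:cand t3 ->
18. deliver 3→2:  nop

-1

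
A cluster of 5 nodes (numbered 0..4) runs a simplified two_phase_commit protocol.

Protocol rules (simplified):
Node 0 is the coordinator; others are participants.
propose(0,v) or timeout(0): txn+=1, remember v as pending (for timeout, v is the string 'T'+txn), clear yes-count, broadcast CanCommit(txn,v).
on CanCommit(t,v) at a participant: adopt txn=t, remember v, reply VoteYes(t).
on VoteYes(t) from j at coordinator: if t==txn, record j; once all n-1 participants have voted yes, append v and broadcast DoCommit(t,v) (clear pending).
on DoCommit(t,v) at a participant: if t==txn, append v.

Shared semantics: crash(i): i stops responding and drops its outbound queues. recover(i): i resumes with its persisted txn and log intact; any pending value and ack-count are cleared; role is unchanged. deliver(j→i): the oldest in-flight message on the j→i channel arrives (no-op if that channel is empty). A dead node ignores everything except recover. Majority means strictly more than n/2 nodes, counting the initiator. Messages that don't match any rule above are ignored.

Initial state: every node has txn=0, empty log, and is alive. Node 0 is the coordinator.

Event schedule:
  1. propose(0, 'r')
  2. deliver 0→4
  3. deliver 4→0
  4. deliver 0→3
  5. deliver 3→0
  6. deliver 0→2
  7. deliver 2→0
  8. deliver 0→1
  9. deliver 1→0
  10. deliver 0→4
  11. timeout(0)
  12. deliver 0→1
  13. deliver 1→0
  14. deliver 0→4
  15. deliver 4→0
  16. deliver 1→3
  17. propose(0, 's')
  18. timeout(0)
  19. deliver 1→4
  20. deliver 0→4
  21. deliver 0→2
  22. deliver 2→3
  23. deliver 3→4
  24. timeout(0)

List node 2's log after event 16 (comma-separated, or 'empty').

[1] propose(0,'r') → N0(coor t1 [-])
[2] deliver 0→4 → N4(part t1 [-])
[3] deliver 4→0 → ∅
[4] deliver 0→3 → N3(part t1 [-])
[5] deliver 3→0 → ∅
[6] deliver 0→2 → N2(part t1 [-])
[7] deliver 2→0 → ∅
[8] deliver 0→1 → N1(part t1 [-])
[9] deliver 1→0 → N0(coor t1 [r])
[10] deliver 0→4 → N4(part t1 [r])
[11] timeout(0) → N0(coor t2 [r])
[12] deliver 0→1 → N1(part t1 [r])
[13] deliver 1→0 → ∅
[14] deliver 0→4 → N4(part t2 [r])
[15] deliver 4→0 → ∅
[16] deliver 1→3 → ∅

empty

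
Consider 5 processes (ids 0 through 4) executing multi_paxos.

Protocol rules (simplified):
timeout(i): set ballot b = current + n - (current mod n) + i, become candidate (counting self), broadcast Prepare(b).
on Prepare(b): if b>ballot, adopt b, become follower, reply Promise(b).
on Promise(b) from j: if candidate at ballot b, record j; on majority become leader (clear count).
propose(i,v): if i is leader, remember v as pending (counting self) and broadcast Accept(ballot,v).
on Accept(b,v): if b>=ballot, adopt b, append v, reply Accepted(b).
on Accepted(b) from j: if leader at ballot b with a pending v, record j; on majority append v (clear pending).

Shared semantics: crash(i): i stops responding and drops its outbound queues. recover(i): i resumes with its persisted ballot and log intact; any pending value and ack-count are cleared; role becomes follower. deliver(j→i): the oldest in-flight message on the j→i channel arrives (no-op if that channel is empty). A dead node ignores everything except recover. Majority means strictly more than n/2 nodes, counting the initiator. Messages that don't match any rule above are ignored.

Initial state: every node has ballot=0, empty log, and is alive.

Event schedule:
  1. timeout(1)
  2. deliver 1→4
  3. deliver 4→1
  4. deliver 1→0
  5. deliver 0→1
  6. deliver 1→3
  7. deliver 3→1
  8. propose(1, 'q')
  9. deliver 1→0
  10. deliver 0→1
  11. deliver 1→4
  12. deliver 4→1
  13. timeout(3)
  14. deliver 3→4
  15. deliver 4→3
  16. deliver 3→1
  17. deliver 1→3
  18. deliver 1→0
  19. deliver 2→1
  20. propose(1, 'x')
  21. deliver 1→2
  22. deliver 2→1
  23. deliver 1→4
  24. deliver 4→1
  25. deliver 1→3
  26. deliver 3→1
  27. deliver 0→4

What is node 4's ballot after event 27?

[1] timeout(1) → N1(cand b6 [-])
[2] deliver 1→4 → N4(foll b6 [-])
[3] deliver 4→1 → ∅
[4] deliver 1→0 → N0(foll b6 [-])
[5] deliver 0→1 → N1(lead b6 [-])
[6] deliver 1→3 → N3(foll b6 [-])
[7] deliver 3→1 → ∅
[8] propose(1,'q') → ∅
[9] deliver 1→0 → N0(foll b6 [q])
[10] deliver 0→1 → ∅
[11] deliver 1→4 → N4(foll b6 [q])
[12] deliver 4→1 → N1(lead b6 [q])
[13] timeout(3) → N3(cand b13 [-])
[14] deliver 3→4 → N4(foll b13 [q])
[15] deliver 4→3 → ∅
[16] deliver 3→1 → N1(foll b13 [q])
[17] deliver 1→3 → ∅
[18] deliver 1→0 → ∅
[19] deliver 2→1 → ∅
[20] propose(1,'x') → ∅
[21] deliver 1→2 → N2(foll b6 [-])
[22] deliver 2→1 → ∅
[23] deliver 1→4 → ∅
[24] deliver 4→1 → ∅
[25] deliver 1→3 → N3(lead b13 [-])
[26] deliver 3→1 → ∅
[27] deliver 0→4 → ∅

13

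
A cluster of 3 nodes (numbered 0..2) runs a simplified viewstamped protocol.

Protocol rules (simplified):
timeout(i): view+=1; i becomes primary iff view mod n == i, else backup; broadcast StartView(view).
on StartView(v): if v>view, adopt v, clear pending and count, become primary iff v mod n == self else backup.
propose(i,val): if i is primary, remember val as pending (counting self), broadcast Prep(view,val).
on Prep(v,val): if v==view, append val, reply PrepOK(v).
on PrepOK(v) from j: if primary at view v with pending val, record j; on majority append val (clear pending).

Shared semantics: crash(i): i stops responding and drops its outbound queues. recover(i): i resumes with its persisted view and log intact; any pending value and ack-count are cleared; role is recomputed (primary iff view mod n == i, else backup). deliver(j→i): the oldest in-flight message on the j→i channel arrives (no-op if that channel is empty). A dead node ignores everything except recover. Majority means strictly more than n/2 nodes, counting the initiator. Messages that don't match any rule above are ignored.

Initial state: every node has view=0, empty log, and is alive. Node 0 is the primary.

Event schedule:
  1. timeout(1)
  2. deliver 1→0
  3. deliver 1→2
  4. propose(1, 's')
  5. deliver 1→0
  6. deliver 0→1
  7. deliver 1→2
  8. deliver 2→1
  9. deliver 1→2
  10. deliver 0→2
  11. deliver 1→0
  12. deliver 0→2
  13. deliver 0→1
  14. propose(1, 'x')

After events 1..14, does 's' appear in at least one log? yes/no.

[1] timeout(1) → N1(prim v1 [-])
[2] deliver 1→0 → N0(back v1 [-])
[3] deliver 1→2 → N2(back v1 [-])
[4] propose(1,'s') → ∅
[5] deliver 1→0 → N0(back v1 [s])
[6] deliver 0→1 → N1(prim v1 [s])
[7] deliver 1→2 → N2(back v1 [s])
[8] deliver 2→1 → ∅
[9] deliver 1→2 → ∅
[10] deliver 0→2 → ∅
[11] deliver 1→0 → ∅
[12] deliver 0→2 → ∅
[13] deliver 0→1 → ∅
[14] propose(1,'x') → ∅

yes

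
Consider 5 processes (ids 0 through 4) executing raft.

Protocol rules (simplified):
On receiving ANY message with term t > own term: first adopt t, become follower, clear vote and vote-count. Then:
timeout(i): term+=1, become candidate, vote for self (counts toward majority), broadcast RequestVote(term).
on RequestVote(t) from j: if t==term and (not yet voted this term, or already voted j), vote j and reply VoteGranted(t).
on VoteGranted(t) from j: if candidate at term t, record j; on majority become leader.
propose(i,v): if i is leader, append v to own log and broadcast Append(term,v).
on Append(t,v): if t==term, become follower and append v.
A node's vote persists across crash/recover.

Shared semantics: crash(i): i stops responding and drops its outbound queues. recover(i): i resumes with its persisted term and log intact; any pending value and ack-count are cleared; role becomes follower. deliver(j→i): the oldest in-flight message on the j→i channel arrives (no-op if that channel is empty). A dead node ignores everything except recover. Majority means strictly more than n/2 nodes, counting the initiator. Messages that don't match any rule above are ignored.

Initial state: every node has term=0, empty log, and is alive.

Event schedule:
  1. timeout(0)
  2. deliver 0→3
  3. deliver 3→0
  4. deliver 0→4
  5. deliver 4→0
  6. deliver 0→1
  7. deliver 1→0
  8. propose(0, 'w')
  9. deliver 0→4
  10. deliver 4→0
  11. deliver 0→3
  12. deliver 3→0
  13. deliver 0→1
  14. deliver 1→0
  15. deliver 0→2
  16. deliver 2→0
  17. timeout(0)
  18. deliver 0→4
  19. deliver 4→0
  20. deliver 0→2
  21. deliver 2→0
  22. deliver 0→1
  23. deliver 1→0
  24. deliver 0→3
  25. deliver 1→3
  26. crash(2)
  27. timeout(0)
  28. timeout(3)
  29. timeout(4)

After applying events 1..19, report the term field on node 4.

2

after 1 — timeout(0): n0:cand/t1/[-]
after 2 — deliver 0→3: n3:foll/t1/[-]
after 3 — deliver 3→0: ·
after 4 — deliver 0→4: n4:foll/t1/[-]
after 5 — deliver 4→0: n0:lead/t1/[-]
after 6 — deliver 0→1: n1:foll/t1/[-]
after 7 — deliver 1→0: ·
after 8 — propose(0,'w'): n0:lead/t1/[w]
after 9 — deliver 0→4: n4:foll/t1/[w]
after 10 — deliver 4→0: ·
after 11 — deliver 0→3: n3:foll/t1/[w]
after 12 — deliver 3→0: ·
after 13 — deliver 0→1: n1:foll/t1/[w]
after 14 — deliver 1→0: ·
after 15 — deliver 0→2: n2:foll/t1/[-]
after 16 — deliver 2→0: ·
after 17 — timeout(0): n0:cand/t2/[w]
after 18 — deliver 0→4: n4:foll/t2/[w]
after 19 — deliver 4→0: ·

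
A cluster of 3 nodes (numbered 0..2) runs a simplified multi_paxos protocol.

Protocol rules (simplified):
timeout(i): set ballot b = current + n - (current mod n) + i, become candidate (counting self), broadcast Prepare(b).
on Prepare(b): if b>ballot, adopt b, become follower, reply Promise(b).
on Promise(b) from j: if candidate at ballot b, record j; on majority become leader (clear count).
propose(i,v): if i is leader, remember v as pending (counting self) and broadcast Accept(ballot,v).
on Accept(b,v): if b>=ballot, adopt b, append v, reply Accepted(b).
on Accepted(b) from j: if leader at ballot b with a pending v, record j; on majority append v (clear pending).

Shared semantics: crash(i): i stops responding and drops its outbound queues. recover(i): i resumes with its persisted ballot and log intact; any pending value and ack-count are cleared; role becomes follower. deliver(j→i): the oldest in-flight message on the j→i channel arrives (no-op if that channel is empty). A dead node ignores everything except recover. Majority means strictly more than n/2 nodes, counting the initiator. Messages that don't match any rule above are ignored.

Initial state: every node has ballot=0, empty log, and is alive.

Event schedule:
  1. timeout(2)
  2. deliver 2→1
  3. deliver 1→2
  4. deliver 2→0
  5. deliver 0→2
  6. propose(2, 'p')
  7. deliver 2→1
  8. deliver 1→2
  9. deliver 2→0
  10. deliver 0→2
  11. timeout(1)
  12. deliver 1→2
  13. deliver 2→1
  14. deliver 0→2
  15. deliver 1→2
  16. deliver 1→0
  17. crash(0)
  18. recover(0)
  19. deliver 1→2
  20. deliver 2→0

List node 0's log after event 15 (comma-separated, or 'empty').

p

after 1 — timeout(2): n2:cand/b5/[-]
after 2 — deliver 2→1: n1:foll/b5/[-]
after 3 — deliver 1→2: n2:lead/b5/[-]
after 4 — deliver 2→0: n0:foll/b5/[-]
after 5 — deliver 0→2: ·
after 6 — propose(2,'p'): ·
after 7 — deliver 2→1: n1:foll/b5/[p]
after 8 — deliver 1→2: n2:lead/b5/[p]
after 9 — deliver 2→0: n0:foll/b5/[p]
after 10 — deliver 0→2: ·
after 11 — timeout(1): n1:cand/b7/[p]
after 12 — deliver 1→2: n2:foll/b7/[p]
after 13 — deliver 2→1: n1:lead/b7/[p]
after 14 — deliver 0→2: ·
after 15 — deliver 1→2: ·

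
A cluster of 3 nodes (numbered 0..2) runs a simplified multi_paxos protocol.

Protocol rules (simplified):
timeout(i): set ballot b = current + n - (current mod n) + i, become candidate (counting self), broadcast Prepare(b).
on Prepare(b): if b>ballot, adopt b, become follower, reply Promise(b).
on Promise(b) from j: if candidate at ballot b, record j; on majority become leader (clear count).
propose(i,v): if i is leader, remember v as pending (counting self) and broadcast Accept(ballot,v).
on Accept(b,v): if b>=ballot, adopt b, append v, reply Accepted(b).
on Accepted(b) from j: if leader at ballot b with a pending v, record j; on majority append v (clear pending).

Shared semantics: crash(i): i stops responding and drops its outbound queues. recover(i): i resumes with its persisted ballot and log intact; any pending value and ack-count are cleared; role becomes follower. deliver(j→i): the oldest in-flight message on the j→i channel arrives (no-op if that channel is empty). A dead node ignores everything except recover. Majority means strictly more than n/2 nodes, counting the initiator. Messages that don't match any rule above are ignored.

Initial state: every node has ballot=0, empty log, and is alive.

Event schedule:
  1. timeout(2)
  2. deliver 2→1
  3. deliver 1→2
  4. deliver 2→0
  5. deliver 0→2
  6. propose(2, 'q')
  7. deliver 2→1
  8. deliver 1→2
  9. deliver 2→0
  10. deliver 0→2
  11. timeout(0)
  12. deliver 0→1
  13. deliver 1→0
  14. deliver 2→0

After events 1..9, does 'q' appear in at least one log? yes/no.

[1] timeout(2) → N2(cand b5 [-])
[2] deliver 2→1 → N1(foll b5 [-])
[3] deliver 1→2 → N2(lead b5 [-])
[4] deliver 2→0 → N0(foll b5 [-])
[5] deliver 0→2 → ∅
[6] propose(2,'q') → ∅
[7] deliver 2→1 → N1(foll b5 [q])
[8] deliver 1→2 → N2(lead b5 [q])
[9] deliver 2→0 → N0(foll b5 [q])

yes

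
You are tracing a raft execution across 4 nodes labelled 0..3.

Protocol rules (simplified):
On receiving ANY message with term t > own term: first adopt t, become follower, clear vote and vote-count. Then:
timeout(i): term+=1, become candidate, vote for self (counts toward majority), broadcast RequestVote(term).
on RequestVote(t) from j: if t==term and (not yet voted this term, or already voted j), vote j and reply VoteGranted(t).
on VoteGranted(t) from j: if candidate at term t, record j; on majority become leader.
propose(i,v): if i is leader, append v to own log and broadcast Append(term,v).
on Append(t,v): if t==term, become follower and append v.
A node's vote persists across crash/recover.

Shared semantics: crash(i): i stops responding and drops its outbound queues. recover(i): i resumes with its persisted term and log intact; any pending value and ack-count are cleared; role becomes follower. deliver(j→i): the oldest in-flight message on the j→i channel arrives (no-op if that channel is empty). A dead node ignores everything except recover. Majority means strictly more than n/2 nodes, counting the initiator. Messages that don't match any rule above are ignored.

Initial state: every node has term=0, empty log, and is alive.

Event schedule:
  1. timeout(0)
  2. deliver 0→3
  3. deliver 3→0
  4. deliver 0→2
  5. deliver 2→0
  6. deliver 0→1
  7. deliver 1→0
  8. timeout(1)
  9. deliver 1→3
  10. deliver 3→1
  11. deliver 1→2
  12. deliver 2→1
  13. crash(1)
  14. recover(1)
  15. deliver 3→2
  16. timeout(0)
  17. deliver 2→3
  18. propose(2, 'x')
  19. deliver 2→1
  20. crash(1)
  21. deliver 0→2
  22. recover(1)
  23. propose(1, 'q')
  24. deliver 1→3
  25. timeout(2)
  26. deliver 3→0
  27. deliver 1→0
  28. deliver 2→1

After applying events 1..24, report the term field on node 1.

1. timeout(0):  <0:cand t1 ->
2. deliver 0→3:  <3:foll t1 ->
3. deliver 3→0:  nop
4. deliver 0→2:  <2:foll t1 ->
5. deliver 2→0:  <0:lead t1 ->
6. deliver 0→1:  <1:foll t1 ->
7. deliver 1→0:  nop
8. timeout(1):  <1:cand t2 ->
9. deliver 1→3:  <3:foll t2 ->
10. deliver 3→1:  nop
11. deliver 1→2:  <2:foll t2 ->
12. deliver 2→1:  <1:lead t2 ->
13. crash(1):  <1:✗lead t2 ->
14. recover(1):  <1:foll t2 ->
15. deliver 3→2:  nop
16. timeout(0):  <0:cand t2 ->
17. deliver 2→3:  nop
18. propose(2,'x'):  nop
19. deliver 2→1:  nop
20. crash(1):  <1:✗foll t2 ->
21. deliver 0→2:  nop
22. recover(1):  <1:foll t2 ->
23. propose(1,'q'):  nop
24. deliver 1→3:  nop

2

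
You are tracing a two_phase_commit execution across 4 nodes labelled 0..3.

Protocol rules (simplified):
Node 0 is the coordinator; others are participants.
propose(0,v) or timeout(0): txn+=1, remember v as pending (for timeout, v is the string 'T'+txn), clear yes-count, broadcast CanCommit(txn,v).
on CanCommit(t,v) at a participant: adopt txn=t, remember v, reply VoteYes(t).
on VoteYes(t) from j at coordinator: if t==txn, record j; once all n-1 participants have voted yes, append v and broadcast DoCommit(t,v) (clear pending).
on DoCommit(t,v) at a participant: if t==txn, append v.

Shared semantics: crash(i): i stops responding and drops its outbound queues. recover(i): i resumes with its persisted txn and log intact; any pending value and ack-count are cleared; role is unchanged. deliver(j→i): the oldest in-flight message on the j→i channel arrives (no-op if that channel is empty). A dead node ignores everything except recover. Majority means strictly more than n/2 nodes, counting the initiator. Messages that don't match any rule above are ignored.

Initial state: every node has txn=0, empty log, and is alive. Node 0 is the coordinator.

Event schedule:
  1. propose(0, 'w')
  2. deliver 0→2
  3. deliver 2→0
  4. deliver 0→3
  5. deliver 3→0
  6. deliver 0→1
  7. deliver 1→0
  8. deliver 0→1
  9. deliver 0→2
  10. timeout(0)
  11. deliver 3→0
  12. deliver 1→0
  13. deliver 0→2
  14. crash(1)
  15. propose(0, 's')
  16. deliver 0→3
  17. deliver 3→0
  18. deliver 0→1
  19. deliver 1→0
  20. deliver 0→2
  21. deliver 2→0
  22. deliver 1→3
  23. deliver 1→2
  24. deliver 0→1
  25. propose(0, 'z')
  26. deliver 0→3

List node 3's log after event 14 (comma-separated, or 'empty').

e1 propose(0,'w'): 0[coor,t=1,-]
e2 deliver 0→2: 2[part,t=1,-]
e3 deliver 2→0: ·
e4 deliver 0→3: 3[part,t=1,-]
e5 deliver 3→0: ·
e6 deliver 0→1: 1[part,t=1,-]
e7 deliver 1→0: 0[coor,t=1,w]
e8 deliver 0→1: 1[part,t=1,w]
e9 deliver 0→2: 2[part,t=1,w]
e10 timeout(0): 0[coor,t=2,w]
e11 deliver 3→0: ·
e12 deliver 1→0: ·
e13 deliver 0→2: 2[part,t=2,w]
e14 crash(1): 1[✗part,t=1,w]

empty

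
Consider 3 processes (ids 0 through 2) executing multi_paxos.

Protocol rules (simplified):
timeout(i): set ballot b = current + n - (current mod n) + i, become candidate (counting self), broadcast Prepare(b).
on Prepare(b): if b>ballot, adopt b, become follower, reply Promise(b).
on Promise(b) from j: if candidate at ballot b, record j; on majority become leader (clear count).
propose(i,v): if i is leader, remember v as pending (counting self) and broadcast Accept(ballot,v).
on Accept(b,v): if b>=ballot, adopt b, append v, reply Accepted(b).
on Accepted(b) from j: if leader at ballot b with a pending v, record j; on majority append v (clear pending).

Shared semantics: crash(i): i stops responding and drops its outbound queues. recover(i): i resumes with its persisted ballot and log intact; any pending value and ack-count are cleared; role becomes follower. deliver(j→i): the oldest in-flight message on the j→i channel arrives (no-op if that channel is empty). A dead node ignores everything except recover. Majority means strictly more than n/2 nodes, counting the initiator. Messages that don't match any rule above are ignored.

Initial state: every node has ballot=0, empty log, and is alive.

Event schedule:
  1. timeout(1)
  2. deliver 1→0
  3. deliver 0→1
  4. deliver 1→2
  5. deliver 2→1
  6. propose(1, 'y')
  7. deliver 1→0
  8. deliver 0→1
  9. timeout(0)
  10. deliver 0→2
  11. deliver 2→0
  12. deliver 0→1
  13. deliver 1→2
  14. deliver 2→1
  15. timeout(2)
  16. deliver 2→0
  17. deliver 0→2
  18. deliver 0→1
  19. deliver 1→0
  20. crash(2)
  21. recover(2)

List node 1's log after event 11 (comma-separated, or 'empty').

y

e1 timeout(1): 1[cand,b=4,-]
e2 deliver 1→0: 0[foll,b=4,-]
e3 deliver 0→1: 1[lead,b=4,-]
e4 deliver 1→2: 2[foll,b=4,-]
e5 deliver 2→1: ·
e6 propose(1,'y'): ·
e7 deliver 1→0: 0[foll,b=4,y]
e8 deliver 0→1: 1[lead,b=4,y]
e9 timeout(0): 0[cand,b=6,y]
e10 deliver 0→2: 2[foll,b=6,-]
e11 deliver 2→0: 0[lead,b=6,y]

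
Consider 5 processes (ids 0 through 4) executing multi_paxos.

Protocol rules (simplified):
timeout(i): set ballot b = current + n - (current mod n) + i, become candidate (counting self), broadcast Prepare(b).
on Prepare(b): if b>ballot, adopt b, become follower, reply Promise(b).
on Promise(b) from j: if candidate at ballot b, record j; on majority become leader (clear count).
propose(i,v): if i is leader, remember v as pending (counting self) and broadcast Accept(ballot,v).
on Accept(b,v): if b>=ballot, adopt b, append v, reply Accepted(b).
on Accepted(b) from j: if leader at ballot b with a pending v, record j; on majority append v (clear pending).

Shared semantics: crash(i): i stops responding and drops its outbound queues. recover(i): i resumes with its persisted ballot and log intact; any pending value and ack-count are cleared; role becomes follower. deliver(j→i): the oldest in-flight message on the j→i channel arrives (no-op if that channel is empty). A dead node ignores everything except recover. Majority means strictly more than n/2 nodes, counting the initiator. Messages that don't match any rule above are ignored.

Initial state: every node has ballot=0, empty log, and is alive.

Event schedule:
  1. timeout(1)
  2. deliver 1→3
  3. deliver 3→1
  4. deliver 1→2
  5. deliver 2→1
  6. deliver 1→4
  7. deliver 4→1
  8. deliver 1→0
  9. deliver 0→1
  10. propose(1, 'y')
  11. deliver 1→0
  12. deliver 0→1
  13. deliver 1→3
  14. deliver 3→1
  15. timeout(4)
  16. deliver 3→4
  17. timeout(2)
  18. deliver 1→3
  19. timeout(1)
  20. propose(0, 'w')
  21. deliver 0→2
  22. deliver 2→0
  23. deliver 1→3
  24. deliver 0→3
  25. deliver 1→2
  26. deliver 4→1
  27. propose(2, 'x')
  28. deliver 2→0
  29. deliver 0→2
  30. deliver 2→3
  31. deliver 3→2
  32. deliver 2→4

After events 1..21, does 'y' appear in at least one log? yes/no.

yes

after 1 — timeout(1): n1:cand/b6/[-]
after 2 — deliver 1→3: n3:foll/b6/[-]
after 3 — deliver 3→1: ·
after 4 — deliver 1→2: n2:foll/b6/[-]
after 5 — deliver 2→1: n1:lead/b6/[-]
after 6 — deliver 1→4: n4:foll/b6/[-]
after 7 — deliver 4→1: ·
after 8 — deliver 1→0: n0:foll/b6/[-]
after 9 — deliver 0→1: ·
after 10 — propose(1,'y'): ·
after 11 — deliver 1→0: n0:foll/b6/[y]
after 12 — deliver 0→1: ·
after 13 — deliver 1→3: n3:foll/b6/[y]
after 14 — deliver 3→1: n1:lead/b6/[y]
after 15 — timeout(4): n4:cand/b14/[-]
after 16 — deliver 3→4: ·
after 17 — timeout(2): n2:cand/b12/[-]
after 18 — deliver 1→3: ·
after 19 — timeout(1): n1:cand/b11/[y]
after 20 — propose(0,'w'): ·
after 21 — deliver 0→2: ·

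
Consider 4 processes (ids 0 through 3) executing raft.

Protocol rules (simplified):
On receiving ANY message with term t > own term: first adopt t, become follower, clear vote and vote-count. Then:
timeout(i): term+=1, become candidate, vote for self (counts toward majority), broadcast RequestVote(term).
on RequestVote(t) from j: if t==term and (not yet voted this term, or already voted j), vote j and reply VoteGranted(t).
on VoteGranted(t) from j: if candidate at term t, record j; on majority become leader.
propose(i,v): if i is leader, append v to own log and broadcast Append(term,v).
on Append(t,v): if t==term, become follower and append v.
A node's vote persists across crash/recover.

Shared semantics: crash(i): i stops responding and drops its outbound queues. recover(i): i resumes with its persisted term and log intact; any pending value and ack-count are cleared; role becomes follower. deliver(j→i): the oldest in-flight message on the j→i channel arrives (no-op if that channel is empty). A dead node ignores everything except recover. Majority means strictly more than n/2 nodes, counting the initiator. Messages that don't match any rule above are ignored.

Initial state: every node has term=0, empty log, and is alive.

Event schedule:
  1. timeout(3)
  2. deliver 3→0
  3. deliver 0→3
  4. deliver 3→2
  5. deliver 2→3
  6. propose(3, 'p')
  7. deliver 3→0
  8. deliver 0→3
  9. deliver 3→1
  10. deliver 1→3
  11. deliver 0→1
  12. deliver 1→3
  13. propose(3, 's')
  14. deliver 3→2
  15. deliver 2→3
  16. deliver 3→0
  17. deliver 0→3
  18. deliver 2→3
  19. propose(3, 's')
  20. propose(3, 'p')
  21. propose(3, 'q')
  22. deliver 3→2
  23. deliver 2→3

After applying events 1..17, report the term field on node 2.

1. timeout(3):  <3:cand t1 ->
2. deliver 3→0:  <0:foll t1 ->
3. deliver 0→3:  nop
4. deliver 3→2:  <2:foll t1 ->
5. deliver 2→3:  <3:lead t1 ->
6. propose(3,'p'):  <3:lead t1 p>
7. deliver 3→0:  <0:foll t1 p>
8. deliver 0→3:  nop
9. deliver 3→1:  <1:foll t1 ->
10. deliver 1→3:  nop
11. deliver 0→1:  nop
12. deliver 1→3:  nop
13. propose(3,'s'):  <3:lead t1 p,s>
14. deliver 3→2:  <2:foll t1 p>
15. deliver 2→3:  nop
16. deliver 3→0:  <0:foll t1 p,s>
17. deliver 0→3:  nop

1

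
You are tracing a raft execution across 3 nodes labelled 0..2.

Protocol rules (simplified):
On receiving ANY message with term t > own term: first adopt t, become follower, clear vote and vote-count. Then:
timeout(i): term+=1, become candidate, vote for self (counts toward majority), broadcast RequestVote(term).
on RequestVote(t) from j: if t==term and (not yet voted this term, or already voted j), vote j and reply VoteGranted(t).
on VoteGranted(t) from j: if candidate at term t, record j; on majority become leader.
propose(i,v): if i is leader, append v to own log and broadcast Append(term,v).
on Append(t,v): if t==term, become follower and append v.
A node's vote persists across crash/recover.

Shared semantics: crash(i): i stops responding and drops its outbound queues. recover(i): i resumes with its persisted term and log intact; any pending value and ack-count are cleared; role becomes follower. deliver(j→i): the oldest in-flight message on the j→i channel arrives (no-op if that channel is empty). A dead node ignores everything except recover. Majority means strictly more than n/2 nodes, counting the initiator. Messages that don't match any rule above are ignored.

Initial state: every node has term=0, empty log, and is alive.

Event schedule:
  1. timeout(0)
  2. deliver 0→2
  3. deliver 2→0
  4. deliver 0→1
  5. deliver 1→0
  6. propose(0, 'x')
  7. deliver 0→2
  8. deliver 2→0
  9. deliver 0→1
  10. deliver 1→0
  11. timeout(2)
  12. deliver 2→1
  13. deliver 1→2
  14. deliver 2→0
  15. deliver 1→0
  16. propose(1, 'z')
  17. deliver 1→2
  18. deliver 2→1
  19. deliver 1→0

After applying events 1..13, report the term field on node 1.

2

step 1 timeout(0): 0={cand,t=1,log=-}
step 2 deliver 0→2: 2={foll,t=1,log=-}
step 3 deliver 2→0: 0={lead,t=1,log=-}
step 4 deliver 0→1: 1={foll,t=1,log=-}
step 5 deliver 1→0: —
step 6 propose(0,'x'): 0={lead,t=1,log=x}
step 7 deliver 0→2: 2={foll,t=1,log=x}
step 8 deliver 2→0: —
step 9 deliver 0→1: 1={foll,t=1,log=x}
step 10 deliver 1→0: —
step 11 timeout(2): 2={cand,t=2,log=x}
step 12 deliver 2→1: 1={foll,t=2,log=x}
step 13 deliver 1→2: 2={lead,t=2,log=x}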